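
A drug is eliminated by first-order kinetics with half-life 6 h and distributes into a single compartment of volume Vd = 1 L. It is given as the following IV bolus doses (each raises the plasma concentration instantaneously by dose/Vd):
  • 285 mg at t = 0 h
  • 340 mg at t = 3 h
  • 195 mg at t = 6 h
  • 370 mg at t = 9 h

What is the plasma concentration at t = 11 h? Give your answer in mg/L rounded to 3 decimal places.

618.014 mg/L

k = ln 2 / 6 = 0.11552 per h
Dose 1 (285 mg at t=0 h): 285·exp(−0.11552·11) = 79.975 mg/L
Dose 2 (340 mg at t=3 h): 340·exp(−0.11552·8) = 134.929 mg/L
Dose 3 (195 mg at t=6 h): 195·exp(−0.11552·5) = 109.440 mg/L
Dose 4 (370 mg at t=9 h): 370·exp(−0.11552·2) = 293.669 mg/L
C(11) = 79.975 + 134.929 + 109.440 + 293.669 = 618.014 mg/L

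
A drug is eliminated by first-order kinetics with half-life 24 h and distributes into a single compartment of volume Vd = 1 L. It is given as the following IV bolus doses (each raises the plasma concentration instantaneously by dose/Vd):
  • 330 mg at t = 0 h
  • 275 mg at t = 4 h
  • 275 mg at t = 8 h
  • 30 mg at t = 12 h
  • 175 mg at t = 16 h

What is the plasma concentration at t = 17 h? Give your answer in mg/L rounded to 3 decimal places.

k = ln 2 / 24 = 0.02888 per h
Dose 1 (330 mg at t=0 h): 330·exp(−0.02888·17) = 201.969 mg/L
Dose 2 (275 mg at t=4 h): 275·exp(−0.02888·13) = 188.919 mg/L
Dose 3 (275 mg at t=8 h): 275·exp(−0.02888·9) = 212.054 mg/L
Dose 4 (30 mg at t=12 h): 30·exp(−0.02888·5) = 25.966 mg/L
Dose 5 (175 mg at t=16 h): 175·exp(−0.02888·1) = 170.018 mg/L
C(17) = 201.969 + 188.919 + 212.054 + 25.966 + 170.018 = 798.926 mg/L

798.926 mg/L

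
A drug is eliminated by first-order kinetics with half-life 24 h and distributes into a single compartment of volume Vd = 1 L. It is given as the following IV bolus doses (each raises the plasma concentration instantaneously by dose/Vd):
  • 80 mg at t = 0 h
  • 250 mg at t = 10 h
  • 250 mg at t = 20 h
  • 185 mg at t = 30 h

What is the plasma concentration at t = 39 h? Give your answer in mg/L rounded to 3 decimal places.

k = ln 2 / 24 = 0.02888 per h
Dose 1 (80 mg at t=0 h): 80·exp(−0.02888·39) = 25.937 mg/L
Dose 2 (250 mg at t=10 h): 250·exp(−0.02888·29) = 108.192 mg/L
Dose 3 (250 mg at t=20 h): 250·exp(−0.02888·19) = 144.419 mg/L
Dose 4 (185 mg at t=30 h): 185·exp(−0.02888·9) = 142.655 mg/L
C(39) = 25.937 + 108.192 + 144.419 + 142.655 = 421.202 mg/L

421.202 mg/L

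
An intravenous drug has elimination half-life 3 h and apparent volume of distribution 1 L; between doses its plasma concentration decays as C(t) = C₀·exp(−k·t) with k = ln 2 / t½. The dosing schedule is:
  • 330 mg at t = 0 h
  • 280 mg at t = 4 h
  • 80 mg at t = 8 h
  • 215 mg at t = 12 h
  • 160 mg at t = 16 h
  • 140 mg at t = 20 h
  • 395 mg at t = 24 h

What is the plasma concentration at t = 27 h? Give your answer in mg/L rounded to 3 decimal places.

247.612 mg/L

k = ln 2 / 3 = 0.23105 per h
Dose 1 (330 mg at t=0 h): 330·exp(−0.23105·27) = 0.645 mg/L
Dose 2 (280 mg at t=4 h): 280·exp(−0.23105·23) = 1.378 mg/L
Dose 3 (80 mg at t=8 h): 80·exp(−0.23105·19) = 0.992 mg/L
Dose 4 (215 mg at t=12 h): 215·exp(−0.23105·15) = 6.719 mg/L
Dose 5 (160 mg at t=16 h): 160·exp(−0.23105·11) = 12.599 mg/L
Dose 6 (140 mg at t=20 h): 140·exp(−0.23105·7) = 27.780 mg/L
Dose 7 (395 mg at t=24 h): 395·exp(−0.23105·3) = 197.500 mg/L
C(27) = 0.645 + 1.378 + 0.992 + 6.719 + 12.599 + 27.780 + 197.500 = 247.612 mg/L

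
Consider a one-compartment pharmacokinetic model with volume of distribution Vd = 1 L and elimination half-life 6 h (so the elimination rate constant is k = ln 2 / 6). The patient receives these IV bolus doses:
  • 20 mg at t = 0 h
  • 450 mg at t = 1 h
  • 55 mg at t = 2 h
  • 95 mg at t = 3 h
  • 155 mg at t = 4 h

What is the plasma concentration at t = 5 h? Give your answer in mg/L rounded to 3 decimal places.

k = ln 2 / 6 = 0.11552 per h
Dose 1 (20 mg at t=0 h): 20·exp(−0.11552·5) = 11.225 mg/L
Dose 2 (450 mg at t=1 h): 450·exp(−0.11552·4) = 283.482 mg/L
Dose 3 (55 mg at t=2 h): 55·exp(−0.11552·3) = 38.891 mg/L
Dose 4 (95 mg at t=3 h): 95·exp(−0.11552·2) = 75.402 mg/L
Dose 5 (155 mg at t=4 h): 155·exp(−0.11552·1) = 138.089 mg/L
C(5) = 11.225 + 283.482 + 38.891 + 75.402 + 138.089 = 547.089 mg/L

547.089 mg/L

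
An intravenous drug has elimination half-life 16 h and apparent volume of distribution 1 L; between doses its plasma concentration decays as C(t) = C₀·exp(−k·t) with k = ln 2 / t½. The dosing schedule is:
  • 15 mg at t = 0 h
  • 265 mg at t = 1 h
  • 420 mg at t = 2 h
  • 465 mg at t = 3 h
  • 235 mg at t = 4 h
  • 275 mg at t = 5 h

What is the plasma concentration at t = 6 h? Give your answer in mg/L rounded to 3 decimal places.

1465.299 mg/L

k = ln 2 / 16 = 0.04332 per h
Dose 1 (15 mg at t=0 h): 15·exp(−0.04332·6) = 11.567 mg/L
Dose 2 (265 mg at t=1 h): 265·exp(−0.04332·5) = 213.390 mg/L
Dose 3 (420 mg at t=2 h): 420·exp(−0.04332·4) = 353.176 mg/L
Dose 4 (465 mg at t=3 h): 465·exp(−0.04332·3) = 408.329 mg/L
Dose 5 (235 mg at t=4 h): 235·exp(−0.04332·2) = 215.496 mg/L
Dose 6 (275 mg at t=5 h): 275·exp(−0.04332·1) = 263.341 mg/L
C(6) = 11.567 + 213.390 + 353.176 + 408.329 + 215.496 + 263.341 = 1465.299 mg/L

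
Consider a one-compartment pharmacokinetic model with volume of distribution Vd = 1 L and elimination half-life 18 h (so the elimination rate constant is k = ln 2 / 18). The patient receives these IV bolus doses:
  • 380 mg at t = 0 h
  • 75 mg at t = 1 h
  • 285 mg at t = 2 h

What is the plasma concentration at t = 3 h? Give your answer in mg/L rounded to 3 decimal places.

k = ln 2 / 18 = 0.03851 per h
Dose 1 (380 mg at t=0 h): 380·exp(−0.03851·3) = 338.542 mg/L
Dose 2 (75 mg at t=1 h): 75·exp(−0.03851·2) = 69.441 mg/L
Dose 3 (285 mg at t=2 h): 285·exp(−0.03851·1) = 274.234 mg/L
C(3) = 338.542 + 69.441 + 274.234 = 682.216 mg/L

682.216 mg/L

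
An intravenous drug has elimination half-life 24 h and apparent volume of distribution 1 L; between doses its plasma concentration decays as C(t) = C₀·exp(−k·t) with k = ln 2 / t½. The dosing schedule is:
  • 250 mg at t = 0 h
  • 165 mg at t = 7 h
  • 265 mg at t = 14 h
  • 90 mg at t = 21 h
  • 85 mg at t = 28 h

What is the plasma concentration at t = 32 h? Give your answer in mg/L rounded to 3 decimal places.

k = ln 2 / 24 = 0.02888 per h
Dose 1 (250 mg at t=0 h): 250·exp(−0.02888·32) = 99.213 mg/L
Dose 2 (165 mg at t=7 h): 165·exp(−0.02888·25) = 80.151 mg/L
Dose 3 (265 mg at t=14 h): 265·exp(−0.02888·18) = 157.570 mg/L
Dose 4 (90 mg at t=21 h): 90·exp(−0.02888·11) = 65.504 mg/L
Dose 5 (85 mg at t=28 h): 85·exp(−0.02888·4) = 75.726 mg/L
C(32) = 99.213 + 80.151 + 157.570 + 65.504 + 75.726 = 478.165 mg/L

478.165 mg/L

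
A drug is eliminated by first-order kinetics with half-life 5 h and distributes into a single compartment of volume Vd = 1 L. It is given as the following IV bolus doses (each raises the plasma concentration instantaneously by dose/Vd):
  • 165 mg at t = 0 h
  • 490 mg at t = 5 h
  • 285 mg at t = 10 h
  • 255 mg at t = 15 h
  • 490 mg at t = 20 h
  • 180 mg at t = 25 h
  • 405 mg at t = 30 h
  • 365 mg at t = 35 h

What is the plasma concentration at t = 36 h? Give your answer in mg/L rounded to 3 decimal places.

k = ln 2 / 5 = 0.13863 per h
Dose 1 (165 mg at t=0 h): 165·exp(−0.13863·36) = 1.122 mg/L
Dose 2 (490 mg at t=5 h): 490·exp(−0.13863·31) = 6.665 mg/L
Dose 3 (285 mg at t=10 h): 285·exp(−0.13863·26) = 7.753 mg/L
Dose 4 (255 mg at t=15 h): 255·exp(−0.13863·21) = 13.874 mg/L
Dose 5 (490 mg at t=20 h): 490·exp(−0.13863·16) = 53.321 mg/L
Dose 6 (180 mg at t=25 h): 180·exp(−0.13863·11) = 39.175 mg/L
Dose 7 (405 mg at t=30 h): 405·exp(−0.13863·6) = 176.286 mg/L
Dose 8 (365 mg at t=35 h): 365·exp(−0.13863·1) = 317.751 mg/L
C(36) = 1.122 + 6.665 + 7.753 + 13.874 + 53.321 + 39.175 + 176.286 + 317.751 = 615.949 mg/L

615.949 mg/L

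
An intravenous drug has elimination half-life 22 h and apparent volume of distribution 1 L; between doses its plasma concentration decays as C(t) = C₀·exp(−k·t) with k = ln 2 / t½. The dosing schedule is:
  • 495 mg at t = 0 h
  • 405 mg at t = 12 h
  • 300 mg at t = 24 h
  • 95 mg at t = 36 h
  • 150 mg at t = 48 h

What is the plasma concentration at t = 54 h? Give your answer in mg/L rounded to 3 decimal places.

k = ln 2 / 22 = 0.03151 per h
Dose 1 (495 mg at t=0 h): 495·exp(−0.03151·54) = 90.305 mg/L
Dose 2 (405 mg at t=12 h): 405·exp(−0.03151·42) = 107.835 mg/L
Dose 3 (300 mg at t=24 h): 300·exp(−0.03151·30) = 116.580 mg/L
Dose 4 (95 mg at t=36 h): 95·exp(−0.03151·18) = 53.880 mg/L
Dose 5 (150 mg at t=48 h): 150·exp(−0.03151·6) = 124.163 mg/L
C(54) = 90.305 + 107.835 + 116.580 + 53.880 + 124.163 = 492.764 mg/L

492.764 mg/L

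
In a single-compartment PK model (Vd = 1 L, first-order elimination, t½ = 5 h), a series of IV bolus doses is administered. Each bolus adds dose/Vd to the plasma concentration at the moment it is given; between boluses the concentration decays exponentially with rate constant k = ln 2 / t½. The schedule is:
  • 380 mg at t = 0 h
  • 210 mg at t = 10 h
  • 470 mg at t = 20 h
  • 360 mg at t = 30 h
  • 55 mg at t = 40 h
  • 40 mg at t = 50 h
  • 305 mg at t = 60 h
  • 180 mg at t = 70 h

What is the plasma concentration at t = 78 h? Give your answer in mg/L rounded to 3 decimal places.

86.279 mg/L

k = ln 2 / 5 = 0.13863 per h
Dose 1 (380 mg at t=0 h): 380·exp(−0.13863·78) = 0.008 mg/L
Dose 2 (210 mg at t=10 h): 210·exp(−0.13863·68) = 0.017 mg/L
Dose 3 (470 mg at t=20 h): 470·exp(−0.13863·58) = 0.151 mg/L
Dose 4 (360 mg at t=30 h): 360·exp(−0.13863·48) = 0.464 mg/L
Dose 5 (55 mg at t=40 h): 55·exp(−0.13863·38) = 0.283 mg/L
Dose 6 (40 mg at t=50 h): 40·exp(−0.13863·28) = 0.825 mg/L
Dose 7 (305 mg at t=60 h): 305·exp(−0.13863·18) = 25.153 mg/L
Dose 8 (180 mg at t=70 h): 180·exp(−0.13863·8) = 59.378 mg/L
C(78) = 0.008 + 0.017 + 0.151 + 0.464 + 0.283 + 0.825 + 25.153 + 59.378 = 86.279 mg/L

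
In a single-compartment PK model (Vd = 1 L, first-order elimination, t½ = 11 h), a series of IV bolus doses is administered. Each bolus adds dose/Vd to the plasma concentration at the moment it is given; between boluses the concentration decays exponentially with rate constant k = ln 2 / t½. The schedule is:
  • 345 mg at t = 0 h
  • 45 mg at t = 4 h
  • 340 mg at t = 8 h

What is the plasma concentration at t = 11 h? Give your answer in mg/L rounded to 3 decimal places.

482.886 mg/L

k = ln 2 / 11 = 0.06301 per h
Dose 1 (345 mg at t=0 h): 345·exp(−0.06301·11) = 172.500 mg/L
Dose 2 (45 mg at t=4 h): 45·exp(−0.06301·7) = 28.950 mg/L
Dose 3 (340 mg at t=8 h): 340·exp(−0.06301·3) = 281.436 mg/L
C(11) = 172.500 + 28.950 + 281.436 = 482.886 mg/L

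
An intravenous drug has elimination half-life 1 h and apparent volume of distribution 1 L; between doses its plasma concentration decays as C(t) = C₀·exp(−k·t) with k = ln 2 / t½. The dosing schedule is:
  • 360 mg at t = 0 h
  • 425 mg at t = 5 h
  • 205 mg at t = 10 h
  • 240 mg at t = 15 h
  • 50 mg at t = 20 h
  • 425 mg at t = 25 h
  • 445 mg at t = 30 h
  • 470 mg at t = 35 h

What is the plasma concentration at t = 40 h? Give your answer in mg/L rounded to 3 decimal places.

15.135 mg/L

k = ln 2 / 1 = 0.69315 per h
Dose 1 (360 mg at t=0 h): 360·exp(−0.69315·40) = 0.000 mg/L
Dose 2 (425 mg at t=5 h): 425·exp(−0.69315·35) = 0.000 mg/L
Dose 3 (205 mg at t=10 h): 205·exp(−0.69315·30) = 0.000 mg/L
Dose 4 (240 mg at t=15 h): 240·exp(−0.69315·25) = 0.000 mg/L
Dose 5 (50 mg at t=20 h): 50·exp(−0.69315·20) = 0.000 mg/L
Dose 6 (425 mg at t=25 h): 425·exp(−0.69315·15) = 0.013 mg/L
Dose 7 (445 mg at t=30 h): 445·exp(−0.69315·10) = 0.435 mg/L
Dose 8 (470 mg at t=35 h): 470·exp(−0.69315·5) = 14.688 mg/L
C(40) = 0.000 + 0.000 + 0.000 + 0.000 + 0.000 + 0.013 + 0.435 + 14.688 = 15.135 mg/L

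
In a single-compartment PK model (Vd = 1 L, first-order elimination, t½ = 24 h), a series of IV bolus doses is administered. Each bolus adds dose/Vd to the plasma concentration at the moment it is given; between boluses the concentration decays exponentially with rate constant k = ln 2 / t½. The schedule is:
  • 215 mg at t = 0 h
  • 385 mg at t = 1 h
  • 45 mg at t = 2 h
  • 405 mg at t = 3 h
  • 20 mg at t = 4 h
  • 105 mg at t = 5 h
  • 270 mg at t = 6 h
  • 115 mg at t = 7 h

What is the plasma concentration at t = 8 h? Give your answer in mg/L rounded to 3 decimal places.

1354.233 mg/L

k = ln 2 / 24 = 0.02888 per h
Dose 1 (215 mg at t=0 h): 215·exp(−0.02888·8) = 170.646 mg/L
Dose 2 (385 mg at t=1 h): 385·exp(−0.02888·7) = 314.529 mg/L
Dose 3 (45 mg at t=2 h): 45·exp(−0.02888·6) = 37.840 mg/L
Dose 4 (405 mg at t=3 h): 405·exp(−0.02888·5) = 350.542 mg/L
Dose 5 (20 mg at t=4 h): 20·exp(−0.02888·4) = 17.818 mg/L
Dose 6 (105 mg at t=5 h): 105·exp(−0.02888·3) = 96.285 mg/L
Dose 7 (270 mg at t=6 h): 270·exp(−0.02888·2) = 254.846 mg/L
Dose 8 (115 mg at t=7 h): 115·exp(−0.02888·1) = 111.726 mg/L
C(8) = 170.646 + 314.529 + 37.840 + 350.542 + 17.818 + 96.285 + 254.846 + 111.726 = 1354.233 mg/L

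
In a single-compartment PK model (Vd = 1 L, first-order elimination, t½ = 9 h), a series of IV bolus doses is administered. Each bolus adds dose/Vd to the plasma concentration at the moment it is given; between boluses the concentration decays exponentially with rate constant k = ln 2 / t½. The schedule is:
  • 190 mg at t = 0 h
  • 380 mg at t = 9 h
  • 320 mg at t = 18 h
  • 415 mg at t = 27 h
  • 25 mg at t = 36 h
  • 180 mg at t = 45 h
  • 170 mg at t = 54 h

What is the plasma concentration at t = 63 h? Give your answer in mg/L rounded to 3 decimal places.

k = ln 2 / 9 = 0.07702 per h
Dose 1 (190 mg at t=0 h): 190·exp(−0.07702·63) = 1.484 mg/L
Dose 2 (380 mg at t=9 h): 380·exp(−0.07702·54) = 5.938 mg/L
Dose 3 (320 mg at t=18 h): 320·exp(−0.07702·45) = 10.000 mg/L
Dose 4 (415 mg at t=27 h): 415·exp(−0.07702·36) = 25.938 mg/L
Dose 5 (25 mg at t=36 h): 25·exp(−0.07702·27) = 3.125 mg/L
Dose 6 (180 mg at t=45 h): 180·exp(−0.07702·18) = 45.000 mg/L
Dose 7 (170 mg at t=54 h): 170·exp(−0.07702·9) = 85.000 mg/L
C(63) = 1.484 + 5.938 + 10.000 + 25.938 + 3.125 + 45.000 + 85.000 = 176.484 mg/L

176.484 mg/L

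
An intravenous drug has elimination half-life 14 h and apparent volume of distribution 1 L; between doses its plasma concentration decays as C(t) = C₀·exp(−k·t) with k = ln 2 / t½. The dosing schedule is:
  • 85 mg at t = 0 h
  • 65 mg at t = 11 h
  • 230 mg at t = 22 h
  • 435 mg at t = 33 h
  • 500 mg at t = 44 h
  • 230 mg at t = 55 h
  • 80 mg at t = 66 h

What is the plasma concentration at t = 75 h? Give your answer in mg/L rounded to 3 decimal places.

320.286 mg/L

k = ln 2 / 14 = 0.04951 per h
Dose 1 (85 mg at t=0 h): 85·exp(−0.04951·75) = 2.074 mg/L
Dose 2 (65 mg at t=11 h): 65·exp(−0.04951·64) = 2.734 mg/L
Dose 3 (230 mg at t=22 h): 230·exp(−0.04951·53) = 16.677 mg/L
Dose 4 (435 mg at t=33 h): 435·exp(−0.04951·42) = 54.375 mg/L
Dose 5 (500 mg at t=44 h): 500·exp(−0.04951·31) = 107.747 mg/L
Dose 6 (230 mg at t=55 h): 230·exp(−0.04951·20) = 85.445 mg/L
Dose 7 (80 mg at t=66 h): 80·exp(−0.04951·9) = 51.235 mg/L
C(75) = 2.074 + 2.734 + 16.677 + 54.375 + 107.747 + 85.445 + 51.235 = 320.286 mg/L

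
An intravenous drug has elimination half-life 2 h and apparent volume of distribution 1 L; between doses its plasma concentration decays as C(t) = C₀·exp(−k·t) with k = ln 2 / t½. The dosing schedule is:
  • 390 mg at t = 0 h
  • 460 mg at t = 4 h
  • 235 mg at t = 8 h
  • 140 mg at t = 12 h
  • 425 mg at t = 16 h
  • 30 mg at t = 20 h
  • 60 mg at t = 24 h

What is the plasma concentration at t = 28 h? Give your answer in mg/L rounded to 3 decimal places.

24.428 mg/L

k = ln 2 / 2 = 0.34657 per h
Dose 1 (390 mg at t=0 h): 390·exp(−0.34657·28) = 0.024 mg/L
Dose 2 (460 mg at t=4 h): 460·exp(−0.34657·24) = 0.112 mg/L
Dose 3 (235 mg at t=8 h): 235·exp(−0.34657·20) = 0.229 mg/L
Dose 4 (140 mg at t=12 h): 140·exp(−0.34657·16) = 0.547 mg/L
Dose 5 (425 mg at t=16 h): 425·exp(−0.34657·12) = 6.641 mg/L
Dose 6 (30 mg at t=20 h): 30·exp(−0.34657·8) = 1.875 mg/L
Dose 7 (60 mg at t=24 h): 60·exp(−0.34657·4) = 15.000 mg/L
C(28) = 0.024 + 0.112 + 0.229 + 0.547 + 6.641 + 1.875 + 15.000 = 24.428 mg/L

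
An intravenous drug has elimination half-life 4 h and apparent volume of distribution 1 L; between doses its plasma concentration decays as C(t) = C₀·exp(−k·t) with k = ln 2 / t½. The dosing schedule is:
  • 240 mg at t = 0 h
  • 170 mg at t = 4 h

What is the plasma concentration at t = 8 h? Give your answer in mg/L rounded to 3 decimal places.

145.000 mg/L

k = ln 2 / 4 = 0.17329 per h
Dose 1 (240 mg at t=0 h): 240·exp(−0.17329·8) = 60.000 mg/L
Dose 2 (170 mg at t=4 h): 170·exp(−0.17329·4) = 85.000 mg/L
C(8) = 60.000 + 85.000 = 145.000 mg/L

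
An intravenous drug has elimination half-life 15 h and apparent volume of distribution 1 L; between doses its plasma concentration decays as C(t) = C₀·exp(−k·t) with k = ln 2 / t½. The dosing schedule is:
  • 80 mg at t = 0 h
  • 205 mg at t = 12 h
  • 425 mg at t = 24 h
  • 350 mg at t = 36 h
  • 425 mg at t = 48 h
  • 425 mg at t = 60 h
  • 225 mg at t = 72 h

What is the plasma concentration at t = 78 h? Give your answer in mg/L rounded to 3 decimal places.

558.952 mg/L

k = ln 2 / 15 = 0.04621 per h
Dose 1 (80 mg at t=0 h): 80·exp(−0.04621·78) = 2.176 mg/L
Dose 2 (205 mg at t=12 h): 205·exp(−0.04621·66) = 9.710 mg/L
Dose 3 (425 mg at t=24 h): 425·exp(−0.04621·54) = 35.049 mg/L
Dose 4 (350 mg at t=36 h): 350·exp(−0.04621·42) = 50.256 mg/L
Dose 5 (425 mg at t=48 h): 425·exp(−0.04621·30) = 106.250 mg/L
Dose 6 (425 mg at t=60 h): 425·exp(−0.04621·18) = 184.992 mg/L
Dose 7 (225 mg at t=72 h): 225·exp(−0.04621·6) = 170.518 mg/L
C(78) = 2.176 + 9.710 + 35.049 + 50.256 + 106.250 + 184.992 + 170.518 = 558.952 mg/L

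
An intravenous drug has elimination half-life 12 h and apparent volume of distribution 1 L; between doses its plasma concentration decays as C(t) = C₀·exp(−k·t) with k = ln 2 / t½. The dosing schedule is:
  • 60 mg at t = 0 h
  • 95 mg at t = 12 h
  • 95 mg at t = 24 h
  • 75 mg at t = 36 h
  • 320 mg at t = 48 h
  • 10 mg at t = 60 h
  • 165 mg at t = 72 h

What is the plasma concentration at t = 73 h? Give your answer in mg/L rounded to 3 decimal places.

k = ln 2 / 12 = 0.05776 per h
Dose 1 (60 mg at t=0 h): 60·exp(−0.05776·73) = 0.885 mg/L
Dose 2 (95 mg at t=12 h): 95·exp(−0.05776·61) = 2.802 mg/L
Dose 3 (95 mg at t=24 h): 95·exp(−0.05776·49) = 5.604 mg/L
Dose 4 (75 mg at t=36 h): 75·exp(−0.05776·37) = 8.849 mg/L
Dose 5 (320 mg at t=48 h): 320·exp(−0.05776·25) = 75.510 mg/L
Dose 6 (10 mg at t=60 h): 10·exp(−0.05776·13) = 4.719 mg/L
Dose 7 (165 mg at t=72 h): 165·exp(−0.05776·1) = 155.739 mg/L
C(73) = 0.885 + 2.802 + 5.604 + 8.849 + 75.510 + 4.719 + 155.739 = 254.109 mg/L

254.109 mg/L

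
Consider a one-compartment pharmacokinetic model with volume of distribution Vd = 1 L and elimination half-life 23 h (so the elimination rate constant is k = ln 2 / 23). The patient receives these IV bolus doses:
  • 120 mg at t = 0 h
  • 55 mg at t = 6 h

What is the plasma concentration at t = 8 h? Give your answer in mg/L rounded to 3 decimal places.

146.075 mg/L

k = ln 2 / 23 = 0.03014 per h
Dose 1 (120 mg at t=0 h): 120·exp(−0.03014·8) = 94.292 mg/L
Dose 2 (55 mg at t=6 h): 55·exp(−0.03014·2) = 51.783 mg/L
C(8) = 94.292 + 51.783 = 146.075 mg/L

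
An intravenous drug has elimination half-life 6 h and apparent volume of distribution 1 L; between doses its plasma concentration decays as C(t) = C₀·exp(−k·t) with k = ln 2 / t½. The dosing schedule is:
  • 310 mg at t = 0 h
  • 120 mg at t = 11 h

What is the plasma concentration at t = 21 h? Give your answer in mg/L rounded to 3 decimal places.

k = ln 2 / 6 = 0.11552 per h
Dose 1 (310 mg at t=0 h): 310·exp(−0.11552·21) = 27.400 mg/L
Dose 2 (120 mg at t=11 h): 120·exp(−0.11552·10) = 37.798 mg/L
C(21) = 27.400 + 37.798 = 65.198 mg/L

65.198 mg/L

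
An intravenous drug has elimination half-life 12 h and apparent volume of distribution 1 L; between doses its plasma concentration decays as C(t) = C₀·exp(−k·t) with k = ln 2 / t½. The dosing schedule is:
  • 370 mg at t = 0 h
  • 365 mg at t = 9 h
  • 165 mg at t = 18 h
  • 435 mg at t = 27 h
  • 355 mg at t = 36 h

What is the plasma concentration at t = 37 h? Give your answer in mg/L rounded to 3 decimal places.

750.352 mg/L

k = ln 2 / 12 = 0.05776 per h
Dose 1 (370 mg at t=0 h): 370·exp(−0.05776·37) = 43.654 mg/L
Dose 2 (365 mg at t=9 h): 365·exp(−0.05776·28) = 72.425 mg/L
Dose 3 (165 mg at t=18 h): 165·exp(−0.05776·19) = 55.062 mg/L
Dose 4 (435 mg at t=27 h): 435·exp(−0.05776·10) = 244.135 mg/L
Dose 5 (355 mg at t=36 h): 355·exp(−0.05776·1) = 335.075 mg/L
C(37) = 43.654 + 72.425 + 55.062 + 244.135 + 335.075 = 750.352 mg/L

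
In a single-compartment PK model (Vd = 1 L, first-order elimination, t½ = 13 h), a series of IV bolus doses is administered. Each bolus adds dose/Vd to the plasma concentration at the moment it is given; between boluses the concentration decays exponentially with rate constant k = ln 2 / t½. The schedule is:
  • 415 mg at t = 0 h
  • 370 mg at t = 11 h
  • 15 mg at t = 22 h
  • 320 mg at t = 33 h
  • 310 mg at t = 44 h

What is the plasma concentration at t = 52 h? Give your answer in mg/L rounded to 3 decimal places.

k = ln 2 / 13 = 0.05332 per h
Dose 1 (415 mg at t=0 h): 415·exp(−0.05332·52) = 25.938 mg/L
Dose 2 (370 mg at t=11 h): 370·exp(−0.05332·41) = 41.572 mg/L
Dose 3 (15 mg at t=22 h): 15·exp(−0.05332·30) = 3.030 mg/L
Dose 4 (320 mg at t=33 h): 320·exp(−0.05332·19) = 116.194 mg/L
Dose 5 (310 mg at t=44 h): 310·exp(−0.05332·8) = 202.354 mg/L
C(52) = 25.938 + 41.572 + 3.030 + 116.194 + 202.354 = 389.087 mg/L

389.087 mg/L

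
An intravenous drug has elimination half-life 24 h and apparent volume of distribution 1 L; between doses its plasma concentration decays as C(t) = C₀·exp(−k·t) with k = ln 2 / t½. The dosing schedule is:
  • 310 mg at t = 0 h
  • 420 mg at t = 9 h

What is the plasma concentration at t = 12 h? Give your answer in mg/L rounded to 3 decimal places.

604.345 mg/L

k = ln 2 / 24 = 0.02888 per h
Dose 1 (310 mg at t=0 h): 310·exp(−0.02888·12) = 219.203 mg/L
Dose 2 (420 mg at t=9 h): 420·exp(−0.02888·3) = 385.142 mg/L
C(12) = 219.203 + 385.142 = 604.345 mg/L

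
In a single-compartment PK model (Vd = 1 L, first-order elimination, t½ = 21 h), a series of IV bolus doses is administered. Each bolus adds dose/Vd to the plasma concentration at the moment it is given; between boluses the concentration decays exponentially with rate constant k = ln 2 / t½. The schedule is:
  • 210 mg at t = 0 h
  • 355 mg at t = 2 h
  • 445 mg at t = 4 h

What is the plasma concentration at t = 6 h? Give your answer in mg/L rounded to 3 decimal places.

k = ln 2 / 21 = 0.03301 per h
Dose 1 (210 mg at t=0 h): 210·exp(−0.03301·6) = 172.270 mg/L
Dose 2 (355 mg at t=2 h): 355·exp(−0.03301·4) = 311.092 mg/L
Dose 3 (445 mg at t=4 h): 445·exp(−0.03301·2) = 416.572 mg/L
C(6) = 172.270 + 311.092 + 416.572 = 899.935 mg/L

899.935 mg/L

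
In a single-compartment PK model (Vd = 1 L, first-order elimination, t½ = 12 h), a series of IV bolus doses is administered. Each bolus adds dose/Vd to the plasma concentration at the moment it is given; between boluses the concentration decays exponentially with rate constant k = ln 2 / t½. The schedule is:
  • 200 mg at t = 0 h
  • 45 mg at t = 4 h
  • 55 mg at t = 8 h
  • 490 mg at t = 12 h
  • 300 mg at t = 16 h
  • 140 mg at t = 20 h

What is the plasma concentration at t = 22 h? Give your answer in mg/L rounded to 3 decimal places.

708.394 mg/L

k = ln 2 / 12 = 0.05776 per h
Dose 1 (200 mg at t=0 h): 200·exp(−0.05776·22) = 56.123 mg/L
Dose 2 (45 mg at t=4 h): 45·exp(−0.05776·18) = 15.910 mg/L
Dose 3 (55 mg at t=8 h): 55·exp(−0.05776·14) = 24.500 mg/L
Dose 4 (490 mg at t=12 h): 490·exp(−0.05776·10) = 275.003 mg/L
Dose 5 (300 mg at t=16 h): 300·exp(−0.05776·6) = 212.132 mg/L
Dose 6 (140 mg at t=20 h): 140·exp(−0.05776·2) = 124.726 mg/L
C(22) = 56.123 + 15.910 + 24.500 + 275.003 + 212.132 + 124.726 = 708.394 mg/L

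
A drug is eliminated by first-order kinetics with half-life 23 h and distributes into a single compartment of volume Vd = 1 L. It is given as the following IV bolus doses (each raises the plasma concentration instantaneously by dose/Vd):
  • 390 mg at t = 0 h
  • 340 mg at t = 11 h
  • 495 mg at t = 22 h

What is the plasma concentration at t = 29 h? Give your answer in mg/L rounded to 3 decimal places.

761.246 mg/L

k = ln 2 / 23 = 0.03014 per h
Dose 1 (390 mg at t=0 h): 390·exp(−0.03014·29) = 162.744 mg/L
Dose 2 (340 mg at t=11 h): 340·exp(−0.03014·18) = 197.647 mg/L
Dose 3 (495 mg at t=22 h): 495·exp(−0.03014·7) = 400.855 mg/L
C(29) = 162.744 + 197.647 + 400.855 = 761.246 mg/L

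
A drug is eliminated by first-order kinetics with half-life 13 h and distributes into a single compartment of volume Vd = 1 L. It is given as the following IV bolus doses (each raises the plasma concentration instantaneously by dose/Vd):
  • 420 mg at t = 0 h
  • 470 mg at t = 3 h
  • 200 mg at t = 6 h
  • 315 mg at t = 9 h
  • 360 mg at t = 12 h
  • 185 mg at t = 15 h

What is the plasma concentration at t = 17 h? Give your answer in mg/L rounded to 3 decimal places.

1151.377 mg/L

k = ln 2 / 13 = 0.05332 per h
Dose 1 (420 mg at t=0 h): 420·exp(−0.05332·17) = 169.666 mg/L
Dose 2 (470 mg at t=3 h): 470·exp(−0.05332·14) = 222.798 mg/L
Dose 3 (200 mg at t=6 h): 200·exp(−0.05332·11) = 111.253 mg/L
Dose 4 (315 mg at t=9 h): 315·exp(−0.05332·8) = 205.618 mg/L
Dose 5 (360 mg at t=12 h): 360·exp(−0.05332·5) = 275.754 mg/L
Dose 6 (185 mg at t=15 h): 185·exp(−0.05332·2) = 166.287 mg/L
C(17) = 169.666 + 222.798 + 111.253 + 205.618 + 275.754 + 166.287 = 1151.377 mg/L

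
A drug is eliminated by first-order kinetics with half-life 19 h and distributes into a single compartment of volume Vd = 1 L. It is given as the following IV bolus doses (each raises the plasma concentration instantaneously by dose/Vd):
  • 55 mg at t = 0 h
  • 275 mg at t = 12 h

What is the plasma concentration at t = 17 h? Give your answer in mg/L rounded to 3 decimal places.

258.729 mg/L

k = ln 2 / 19 = 0.03648 per h
Dose 1 (55 mg at t=0 h): 55·exp(−0.03648·17) = 29.581 mg/L
Dose 2 (275 mg at t=12 h): 275·exp(−0.03648·5) = 229.147 mg/L
C(17) = 29.581 + 229.147 = 258.729 mg/L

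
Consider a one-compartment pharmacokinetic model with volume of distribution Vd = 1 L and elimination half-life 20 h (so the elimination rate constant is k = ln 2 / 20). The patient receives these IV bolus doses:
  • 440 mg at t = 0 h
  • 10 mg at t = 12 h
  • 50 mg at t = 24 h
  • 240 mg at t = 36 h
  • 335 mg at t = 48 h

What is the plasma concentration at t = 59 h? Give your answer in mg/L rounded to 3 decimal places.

k = ln 2 / 20 = 0.03466 per h
Dose 1 (440 mg at t=0 h): 440·exp(−0.03466·59) = 56.940 mg/L
Dose 2 (10 mg at t=12 h): 10·exp(−0.03466·47) = 1.961 mg/L
Dose 3 (50 mg at t=24 h): 50·exp(−0.03466·35) = 14.865 mg/L
Dose 4 (240 mg at t=36 h): 240·exp(−0.03466·23) = 108.150 mg/L
Dose 5 (335 mg at t=48 h): 335·exp(−0.03466·11) = 228.812 mg/L
C(59) = 56.940 + 1.961 + 14.865 + 108.150 + 228.812 = 410.728 mg/L

410.728 mg/L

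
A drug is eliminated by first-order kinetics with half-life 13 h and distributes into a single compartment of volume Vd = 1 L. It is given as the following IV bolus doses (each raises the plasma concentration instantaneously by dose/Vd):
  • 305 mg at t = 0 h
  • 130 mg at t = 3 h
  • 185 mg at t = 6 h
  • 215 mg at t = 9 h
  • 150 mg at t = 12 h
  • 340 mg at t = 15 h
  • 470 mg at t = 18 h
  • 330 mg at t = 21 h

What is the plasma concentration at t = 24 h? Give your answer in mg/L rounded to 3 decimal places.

1206.799 mg/L

k = ln 2 / 13 = 0.05332 per h
Dose 1 (305 mg at t=0 h): 305·exp(−0.05332·24) = 84.831 mg/L
Dose 2 (130 mg at t=3 h): 130·exp(−0.05332·21) = 42.429 mg/L
Dose 3 (185 mg at t=6 h): 185·exp(−0.05332·18) = 70.853 mg/L
Dose 4 (215 mg at t=9 h): 215·exp(−0.05332·15) = 96.626 mg/L
Dose 5 (150 mg at t=12 h): 150·exp(−0.05332·12) = 79.107 mg/L
Dose 6 (340 mg at t=15 h): 340·exp(−0.05332·9) = 210.413 mg/L
Dose 7 (470 mg at t=18 h): 470·exp(−0.05332·6) = 341.319 mg/L
Dose 8 (330 mg at t=21 h): 330·exp(−0.05332·3) = 281.220 mg/L
C(24) = 84.831 + 42.429 + 70.853 + 96.626 + 79.107 + 210.413 + 341.319 + 281.220 = 1206.799 mg/L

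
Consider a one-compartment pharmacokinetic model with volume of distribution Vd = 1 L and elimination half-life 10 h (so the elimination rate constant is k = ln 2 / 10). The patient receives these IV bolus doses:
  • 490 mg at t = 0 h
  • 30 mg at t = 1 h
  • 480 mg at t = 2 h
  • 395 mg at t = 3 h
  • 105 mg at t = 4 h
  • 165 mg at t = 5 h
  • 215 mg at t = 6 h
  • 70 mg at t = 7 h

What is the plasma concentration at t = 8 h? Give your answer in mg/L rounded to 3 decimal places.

1361.965 mg/L

k = ln 2 / 10 = 0.06931 per h
Dose 1 (490 mg at t=0 h): 490·exp(−0.06931·8) = 281.431 mg/L
Dose 2 (30 mg at t=1 h): 30·exp(−0.06931·7) = 18.467 mg/L
Dose 3 (480 mg at t=2 h): 480·exp(−0.06931·6) = 316.682 mg/L
Dose 4 (395 mg at t=3 h): 395·exp(−0.06931·5) = 279.307 mg/L
Dose 5 (105 mg at t=4 h): 105·exp(−0.06931·4) = 79.575 mg/L
Dose 6 (165 mg at t=5 h): 165·exp(−0.06931·3) = 134.022 mg/L
Dose 7 (215 mg at t=6 h): 215·exp(−0.06931·2) = 187.168 mg/L
Dose 8 (70 mg at t=7 h): 70·exp(−0.06931·1) = 65.312 mg/L
C(8) = 281.431 + 18.467 + 316.682 + 279.307 + 79.575 + 134.022 + 187.168 + 65.312 = 1361.965 mg/L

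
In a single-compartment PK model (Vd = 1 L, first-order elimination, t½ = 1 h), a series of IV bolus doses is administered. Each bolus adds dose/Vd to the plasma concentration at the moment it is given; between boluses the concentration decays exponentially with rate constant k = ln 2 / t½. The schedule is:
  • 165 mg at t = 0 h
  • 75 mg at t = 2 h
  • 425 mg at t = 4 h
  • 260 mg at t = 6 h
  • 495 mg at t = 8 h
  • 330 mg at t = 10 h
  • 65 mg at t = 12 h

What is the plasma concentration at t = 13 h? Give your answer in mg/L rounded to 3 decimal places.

k = ln 2 / 1 = 0.69315 per h
Dose 1 (165 mg at t=0 h): 165·exp(−0.69315·13) = 0.020 mg/L
Dose 2 (75 mg at t=2 h): 75·exp(−0.69315·11) = 0.037 mg/L
Dose 3 (425 mg at t=4 h): 425·exp(−0.69315·9) = 0.830 mg/L
Dose 4 (260 mg at t=6 h): 260·exp(−0.69315·7) = 2.031 mg/L
Dose 5 (495 mg at t=8 h): 495·exp(−0.69315·5) = 15.469 mg/L
Dose 6 (330 mg at t=10 h): 330·exp(−0.69315·3) = 41.250 mg/L
Dose 7 (65 mg at t=12 h): 65·exp(−0.69315·1) = 32.500 mg/L
C(13) = 0.020 + 0.037 + 0.830 + 2.031 + 15.469 + 41.250 + 32.500 = 92.137 mg/L

92.137 mg/L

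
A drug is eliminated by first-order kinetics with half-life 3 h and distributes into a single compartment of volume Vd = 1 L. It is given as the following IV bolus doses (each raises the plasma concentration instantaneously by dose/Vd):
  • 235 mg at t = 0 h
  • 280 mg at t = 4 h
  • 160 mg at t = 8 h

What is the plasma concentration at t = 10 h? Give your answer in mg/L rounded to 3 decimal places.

k = ln 2 / 3 = 0.23105 per h
Dose 1 (235 mg at t=0 h): 235·exp(−0.23105·10) = 23.315 mg/L
Dose 2 (280 mg at t=4 h): 280·exp(−0.23105·6) = 70.000 mg/L
Dose 3 (160 mg at t=8 h): 160·exp(−0.23105·2) = 100.794 mg/L
C(10) = 23.315 + 70.000 + 100.794 = 194.109 mg/L

194.109 mg/L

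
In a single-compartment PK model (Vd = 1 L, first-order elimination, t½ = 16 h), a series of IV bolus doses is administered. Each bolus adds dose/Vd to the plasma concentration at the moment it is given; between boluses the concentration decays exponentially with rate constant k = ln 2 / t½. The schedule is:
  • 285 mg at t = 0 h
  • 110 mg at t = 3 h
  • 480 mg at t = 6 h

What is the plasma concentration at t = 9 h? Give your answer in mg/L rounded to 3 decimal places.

k = ln 2 / 16 = 0.04332 per h
Dose 1 (285 mg at t=0 h): 285·exp(−0.04332·9) = 192.981 mg/L
Dose 2 (110 mg at t=3 h): 110·exp(−0.04332·6) = 84.822 mg/L
Dose 3 (480 mg at t=6 h): 480·exp(−0.04332·3) = 421.501 mg/L
C(9) = 192.981 + 84.822 + 421.501 = 699.304 mg/L

699.304 mg/L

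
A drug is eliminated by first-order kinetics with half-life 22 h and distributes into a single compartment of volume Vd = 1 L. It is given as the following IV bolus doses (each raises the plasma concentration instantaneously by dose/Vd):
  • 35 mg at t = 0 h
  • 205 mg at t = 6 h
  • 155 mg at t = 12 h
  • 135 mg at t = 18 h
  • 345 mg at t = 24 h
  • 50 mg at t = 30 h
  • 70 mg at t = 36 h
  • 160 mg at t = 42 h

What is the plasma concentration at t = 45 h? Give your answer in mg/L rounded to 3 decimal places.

k = ln 2 / 22 = 0.03151 per h
Dose 1 (35 mg at t=0 h): 35·exp(−0.03151·45) = 8.479 mg/L
Dose 2 (205 mg at t=6 h): 205·exp(−0.03151·39) = 59.994 mg/L
Dose 3 (155 mg at t=12 h): 155·exp(−0.03151·33) = 54.801 mg/L
Dose 4 (135 mg at t=18 h): 135·exp(−0.03151·27) = 57.662 mg/L
Dose 5 (345 mg at t=24 h): 345·exp(−0.03151·21) = 178.021 mg/L
Dose 6 (50 mg at t=30 h): 50·exp(−0.03151·15) = 31.169 mg/L
Dose 7 (70 mg at t=36 h): 70·exp(−0.03151·9) = 52.717 mg/L
Dose 8 (160 mg at t=42 h): 160·exp(−0.03151·3) = 145.570 mg/L
C(45) = 8.479 + 59.994 + 54.801 + 57.662 + 178.021 + 31.169 + 52.717 + 145.570 = 588.412 mg/L

588.412 mg/L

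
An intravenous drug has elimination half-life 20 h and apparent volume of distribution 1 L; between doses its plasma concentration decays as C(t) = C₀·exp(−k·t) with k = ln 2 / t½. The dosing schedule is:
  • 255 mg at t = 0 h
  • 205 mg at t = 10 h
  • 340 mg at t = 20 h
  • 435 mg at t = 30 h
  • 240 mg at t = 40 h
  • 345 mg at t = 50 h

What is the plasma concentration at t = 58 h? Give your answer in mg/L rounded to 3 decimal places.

719.012 mg/L

k = ln 2 / 20 = 0.03466 per h
Dose 1 (255 mg at t=0 h): 255·exp(−0.03466·58) = 34.163 mg/L
Dose 2 (205 mg at t=10 h): 205·exp(−0.03466·48) = 38.840 mg/L
Dose 3 (340 mg at t=20 h): 340·exp(−0.03466·38) = 91.101 mg/L
Dose 4 (435 mg at t=30 h): 435·exp(−0.03466·28) = 164.834 mg/L
Dose 5 (240 mg at t=40 h): 240·exp(−0.03466·18) = 128.613 mg/L
Dose 6 (345 mg at t=50 h): 345·exp(−0.03466·8) = 261.461 mg/L
C(58) = 34.163 + 38.840 + 91.101 + 164.834 + 128.613 + 261.461 = 719.012 mg/L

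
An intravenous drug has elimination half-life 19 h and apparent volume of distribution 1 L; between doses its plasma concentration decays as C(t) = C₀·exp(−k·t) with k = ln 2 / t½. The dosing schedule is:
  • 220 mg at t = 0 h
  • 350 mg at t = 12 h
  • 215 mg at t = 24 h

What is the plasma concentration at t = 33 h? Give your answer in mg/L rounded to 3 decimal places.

k = ln 2 / 19 = 0.03648 per h
Dose 1 (220 mg at t=0 h): 220·exp(−0.03648·33) = 66.006 mg/L
Dose 2 (350 mg at t=12 h): 350·exp(−0.03648·21) = 162.686 mg/L
Dose 3 (215 mg at t=24 h): 215·exp(−0.03648·9) = 154.827 mg/L
C(33) = 66.006 + 162.686 + 154.827 = 383.518 mg/L

383.518 mg/L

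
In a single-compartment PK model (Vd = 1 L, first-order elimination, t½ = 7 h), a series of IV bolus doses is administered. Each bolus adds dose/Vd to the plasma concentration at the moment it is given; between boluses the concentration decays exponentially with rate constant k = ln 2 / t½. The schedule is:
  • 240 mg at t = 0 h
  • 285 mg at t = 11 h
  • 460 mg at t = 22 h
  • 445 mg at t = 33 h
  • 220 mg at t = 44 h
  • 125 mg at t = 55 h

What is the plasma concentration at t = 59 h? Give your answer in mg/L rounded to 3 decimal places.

182.785 mg/L

k = ln 2 / 7 = 0.09902 per h
Dose 1 (240 mg at t=0 h): 240·exp(−0.09902·59) = 0.697 mg/L
Dose 2 (285 mg at t=11 h): 285·exp(−0.09902·48) = 2.458 mg/L
Dose 3 (460 mg at t=22 h): 460·exp(−0.09902·37) = 11.792 mg/L
Dose 4 (445 mg at t=33 h): 445·exp(−0.09902·26) = 33.904 mg/L
Dose 5 (220 mg at t=44 h): 220·exp(−0.09902·15) = 49.815 mg/L
Dose 6 (125 mg at t=55 h): 125·exp(−0.09902·4) = 84.119 mg/L
C(59) = 0.697 + 2.458 + 11.792 + 33.904 + 49.815 + 84.119 = 182.785 mg/L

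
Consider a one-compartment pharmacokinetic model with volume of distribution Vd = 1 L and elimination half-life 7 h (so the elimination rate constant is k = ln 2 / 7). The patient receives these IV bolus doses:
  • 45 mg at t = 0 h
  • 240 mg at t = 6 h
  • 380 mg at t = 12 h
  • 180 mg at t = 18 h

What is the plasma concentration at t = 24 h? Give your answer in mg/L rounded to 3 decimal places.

k = ln 2 / 7 = 0.09902 per h
Dose 1 (45 mg at t=0 h): 45·exp(−0.09902·24) = 4.179 mg/L
Dose 2 (240 mg at t=6 h): 240·exp(−0.09902·18) = 40.377 mg/L
Dose 3 (380 mg at t=12 h): 380·exp(−0.09902·12) = 115.806 mg/L
Dose 4 (180 mg at t=18 h): 180·exp(−0.09902·6) = 99.368 mg/L
C(24) = 4.179 + 40.377 + 115.806 + 99.368 = 259.731 mg/L

259.731 mg/L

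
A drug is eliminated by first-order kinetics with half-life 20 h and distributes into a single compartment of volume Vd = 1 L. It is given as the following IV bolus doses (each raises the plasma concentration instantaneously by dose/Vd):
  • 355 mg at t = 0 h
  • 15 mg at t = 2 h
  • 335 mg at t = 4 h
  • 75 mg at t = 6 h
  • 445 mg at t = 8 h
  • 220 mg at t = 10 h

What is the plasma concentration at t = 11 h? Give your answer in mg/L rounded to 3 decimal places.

k = ln 2 / 20 = 0.03466 per h
Dose 1 (355 mg at t=0 h): 355·exp(−0.03466·11) = 242.472 mg/L
Dose 2 (15 mg at t=2 h): 15·exp(−0.03466·9) = 10.981 mg/L
Dose 3 (335 mg at t=4 h): 335·exp(−0.03466·7) = 262.836 mg/L
Dose 4 (75 mg at t=6 h): 75·exp(−0.03466·5) = 63.067 mg/L
Dose 5 (445 mg at t=8 h): 445·exp(−0.03466·3) = 401.056 mg/L
Dose 6 (220 mg at t=10 h): 220·exp(−0.03466·1) = 212.506 mg/L
C(11) = 242.472 + 10.981 + 262.836 + 63.067 + 401.056 + 212.506 = 1192.918 mg/L

1192.918 mg/L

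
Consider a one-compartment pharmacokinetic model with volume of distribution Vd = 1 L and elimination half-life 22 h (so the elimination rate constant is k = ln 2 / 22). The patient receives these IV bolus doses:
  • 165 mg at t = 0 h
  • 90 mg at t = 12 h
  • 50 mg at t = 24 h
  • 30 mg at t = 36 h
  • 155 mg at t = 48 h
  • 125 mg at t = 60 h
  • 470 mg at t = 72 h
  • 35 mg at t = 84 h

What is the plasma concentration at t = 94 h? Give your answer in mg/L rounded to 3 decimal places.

365.415 mg/L

k = ln 2 / 22 = 0.03151 per h
Dose 1 (165 mg at t=0 h): 165·exp(−0.03151·94) = 8.536 mg/L
Dose 2 (90 mg at t=12 h): 90·exp(−0.03151·82) = 6.796 mg/L
Dose 3 (50 mg at t=24 h): 50·exp(−0.03151·70) = 5.510 mg/L
Dose 4 (30 mg at t=36 h): 30·exp(−0.03151·58) = 4.825 mg/L
Dose 5 (155 mg at t=48 h): 155·exp(−0.03151·46) = 36.384 mg/L
Dose 6 (125 mg at t=60 h): 125·exp(−0.03151·34) = 42.823 mg/L
Dose 7 (470 mg at t=72 h): 470·exp(−0.03151·22) = 235.000 mg/L
Dose 8 (35 mg at t=84 h): 35·exp(−0.03151·10) = 25.541 mg/L
C(94) = 8.536 + 6.796 + 5.510 + 4.825 + 36.384 + 42.823 + 235.000 + 25.541 = 365.415 mg/L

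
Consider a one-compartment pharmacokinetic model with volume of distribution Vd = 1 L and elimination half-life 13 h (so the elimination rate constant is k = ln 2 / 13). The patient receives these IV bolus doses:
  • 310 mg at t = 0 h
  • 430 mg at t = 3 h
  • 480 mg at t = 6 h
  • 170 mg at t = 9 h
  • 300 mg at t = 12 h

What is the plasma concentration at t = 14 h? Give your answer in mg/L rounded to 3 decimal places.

k = ln 2 / 13 = 0.05332 per h
Dose 1 (310 mg at t=0 h): 310·exp(−0.05332·14) = 146.952 mg/L
Dose 2 (430 mg at t=3 h): 430·exp(−0.05332·11) = 239.194 mg/L
Dose 3 (480 mg at t=6 h): 480·exp(−0.05332·8) = 313.323 mg/L
Dose 4 (170 mg at t=9 h): 170·exp(−0.05332·5) = 130.217 mg/L
Dose 5 (300 mg at t=12 h): 300·exp(−0.05332·2) = 269.655 mg/L
C(14) = 146.952 + 239.194 + 313.323 + 130.217 + 269.655 = 1099.342 mg/L

1099.342 mg/L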